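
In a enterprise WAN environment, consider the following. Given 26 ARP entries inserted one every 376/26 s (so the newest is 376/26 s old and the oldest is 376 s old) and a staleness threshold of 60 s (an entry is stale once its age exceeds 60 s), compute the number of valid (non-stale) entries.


Ages are k * 376/26 s for k = 1..26 (spacing = 14.4615 s).
Entry k is valid iff k * 376/26 <= 60 iff k <= 26 * 60 / 376 = 4.1489
n_valid = floor(4.1489) = 4
(n_stale = 26 - 4 = 22)

4


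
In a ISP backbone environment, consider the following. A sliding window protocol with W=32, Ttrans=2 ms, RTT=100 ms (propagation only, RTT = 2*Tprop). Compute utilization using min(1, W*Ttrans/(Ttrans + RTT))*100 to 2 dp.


Given: W = 32, Ttrans = 2 ms, RTT = 100 ms (= 2 * Tprop, Tprop = 50 ms)
Cycle time = Ttrans + RTT = 2 + 100 = 102 ms (first packet sent until its ACK returns)
W * Ttrans = 32 * 2 = 64 ms of sending per cycle
W * Ttrans / (Ttrans + RTT) = 64 / 102 = 0.627451
U = min(1, 0.627451) = 0.627451
U% = 62.75%

62.75


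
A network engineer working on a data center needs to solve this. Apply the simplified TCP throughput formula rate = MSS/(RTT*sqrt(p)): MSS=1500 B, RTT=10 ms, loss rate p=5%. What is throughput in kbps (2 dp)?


Given: MSS = 1500 bytes, RTT = 10 ms, loss = 5%
RTT in seconds = 10 / 1000 = 0.01
Loss rate = 5% = 0.05
sqrt(loss) = sqrt(0.05) = 0.223606797750
Throughput (bytes/s) = 1500 / (0.01 * 0.223606797750) = 670820.3932
Throughput (kbps) = 670820.3932 * 8 / 1000 = 5366.563146 -> 5366.56 kbps (2 dp)

5366.56


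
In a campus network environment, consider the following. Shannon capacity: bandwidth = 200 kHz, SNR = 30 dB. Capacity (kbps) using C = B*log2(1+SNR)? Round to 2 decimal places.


Given: B = 200 kHz, SNR = 30 dB
SNR linear = 10^(30/10) = 1000
1 + SNR = 1001
log2(1001) = 9.9672262588
C = 200 * 1000 * 9.9672262588 = 1993445.2518 bps
C = 1993.445252 kbps -> 1993.45 kbps (2 dp)

1993.45


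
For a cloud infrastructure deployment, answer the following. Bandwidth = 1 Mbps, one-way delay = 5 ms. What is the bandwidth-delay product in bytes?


Given: bandwidth = 1 Mbps, delay = 5 ms
BDP in bits = 1 * 10^6 * 5 / 1000
BDP in bits = 5000
BDP in bytes = 5000 / 8 = 625

625


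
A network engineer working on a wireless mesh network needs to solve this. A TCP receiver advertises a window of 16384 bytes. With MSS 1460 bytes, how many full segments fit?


Given: RWND = 16384 bytes, MSS = 1460 bytes
Full segments = floor(RWND / MSS)
Full segments = floor(16384 / 1460)
Full segments = floor(11.2219) = 11

11


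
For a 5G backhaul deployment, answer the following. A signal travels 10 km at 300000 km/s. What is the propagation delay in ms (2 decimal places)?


Given: distance = 10 km, speed = 300000 km/s
Delay = distance / speed = 10 / 300000 seconds
Delay in ms = 10 * 1000 / 300000
Delay = 0.0333 ms
Rounded to 2 dp = 0.03 ms

0.03


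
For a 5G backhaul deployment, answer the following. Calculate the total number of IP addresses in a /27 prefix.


Given: CIDR prefix /27
Host bits = 32 - 27 = 5
Total addresses = 2^5 = 32

32


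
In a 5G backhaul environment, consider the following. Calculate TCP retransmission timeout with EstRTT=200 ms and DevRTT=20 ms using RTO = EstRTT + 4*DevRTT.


Given: EstRTT = 200 ms, DevRTT = 20 ms
Timeout = EstRTT + 4 * DevRTT
4 * DevRTT = 4 * 20 = 80
Timeout = 200 + 80 = 280 ms

280


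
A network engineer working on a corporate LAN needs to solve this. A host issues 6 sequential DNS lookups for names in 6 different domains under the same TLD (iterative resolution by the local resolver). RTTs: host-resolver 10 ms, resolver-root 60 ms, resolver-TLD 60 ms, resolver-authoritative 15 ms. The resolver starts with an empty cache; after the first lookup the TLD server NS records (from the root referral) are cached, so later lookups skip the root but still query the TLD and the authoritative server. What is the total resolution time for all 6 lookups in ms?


Lookup 1 (cold cache): local + root + TLD + auth = 10 + 60 + 60 + 15 = 145 ms
Lookups 2..6 (TLD NS cached -> skip root; new domain -> still ask TLD and auth): local + TLD + auth = 10 + 60 + 15 = 85 ms each
Remaining 5 lookups: 5 * 85 = 425 ms
Total = 145 + 425 = 570 ms

570


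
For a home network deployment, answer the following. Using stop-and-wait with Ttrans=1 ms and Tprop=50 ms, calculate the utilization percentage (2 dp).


Given: Ttrans = 1 ms, Tprop = 50 ms
RTT = 2 * Tprop = 2 * 50 = 100 ms
U = Ttrans / (Ttrans + RTT)
U = 1 / (1 + 100)
U = 1 / 101 = 0.009901
U% = 0.99%

0.99


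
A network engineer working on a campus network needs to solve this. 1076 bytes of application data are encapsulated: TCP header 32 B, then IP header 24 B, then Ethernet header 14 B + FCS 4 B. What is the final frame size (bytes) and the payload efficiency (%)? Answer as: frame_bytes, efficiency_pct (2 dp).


TCP segment = 1076 + 32 = 1108 B
IP packet = 1108 + 24 = 1132 B
Ethernet frame = 1132 + 14 + 4 = 1150 B
Efficiency = app / frame = 1076 / 1150 = 0.935652 = 93.5652% -> 93.57% (2 dp)

1150, 93.57


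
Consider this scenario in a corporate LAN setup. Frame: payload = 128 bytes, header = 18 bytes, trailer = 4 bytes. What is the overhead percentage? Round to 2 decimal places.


Given: payload = 128 B, header = 18 B, trailer = 4 B
Overhead bytes = header + trailer = 18 + 4 = 22
Total frame = payload + overhead = 128 + 22 = 150
Overhead % = 22 / 150 * 100 = 14.6667% -> 14.67% (2 dp)

14.67


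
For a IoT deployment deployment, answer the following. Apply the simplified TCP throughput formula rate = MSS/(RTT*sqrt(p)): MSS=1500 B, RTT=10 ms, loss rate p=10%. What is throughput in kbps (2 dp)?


Given: MSS = 1500 bytes, RTT = 10 ms, loss = 10%
RTT in seconds = 10 / 1000 = 0.01
Loss rate = 10% = 0.1
sqrt(loss) = sqrt(0.1) = 0.316227766017
Throughput (bytes/s) = 1500 / (0.01 * 0.316227766017) = 474341.6490
Throughput (kbps) = 474341.6490 * 8 / 1000 = 3794.733192 -> 3794.73 kbps (2 dp)

3794.73


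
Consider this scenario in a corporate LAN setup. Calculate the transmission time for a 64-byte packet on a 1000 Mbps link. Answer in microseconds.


Given: packet = 64 bytes, bandwidth = 1000 Mbps
Packet in bits = 64 * 8 = 512 bits
Bandwidth = 1000 * 10^6 = 1000000000 bps
Time = 512 / 1000000000 seconds
Time in us = 512 * 10^6 / 1000000000 = 0.512

0.512


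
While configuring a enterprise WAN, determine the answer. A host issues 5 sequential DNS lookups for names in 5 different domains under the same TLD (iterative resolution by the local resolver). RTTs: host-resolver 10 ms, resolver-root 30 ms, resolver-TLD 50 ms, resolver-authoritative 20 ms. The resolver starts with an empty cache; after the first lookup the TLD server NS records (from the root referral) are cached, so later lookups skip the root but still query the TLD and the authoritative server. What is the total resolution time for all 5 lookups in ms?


Lookup 1 (cold cache): local + root + TLD + auth = 10 + 30 + 50 + 20 = 110 ms
Lookups 2..5 (TLD NS cached -> skip root; new domain -> still ask TLD and auth): local + TLD + auth = 10 + 50 + 20 = 80 ms each
Remaining 4 lookups: 4 * 80 = 320 ms
Total = 110 + 320 = 430 ms

430


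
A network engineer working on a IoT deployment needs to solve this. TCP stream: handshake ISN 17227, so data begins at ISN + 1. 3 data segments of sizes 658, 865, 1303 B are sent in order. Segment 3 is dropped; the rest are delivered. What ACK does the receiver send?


SYN uses sequence number 17227; first data byte = ISN + 1 = 17228.
Segment 1: SEQ = 17228, len = 658 B, covers [17228, 17885]
Segment 2: SEQ = 17886, len = 865 B, covers [17886, 18750]
Segment 3: SEQ = 18751, len = 1303 B, covers [18751, 20053] [LOST]
In-order data received: bytes [17228, 18750] (segments 1..2).
Segment 3 missing -> gap begins at byte 18751.
Cumulative ACK = next expected in-order byte = 17228 + 658 + 865 = 18751

18751


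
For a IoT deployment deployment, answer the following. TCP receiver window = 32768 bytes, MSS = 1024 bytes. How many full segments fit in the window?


Given: RWND = 32768 bytes, MSS = 1024 bytes
Full segments = floor(RWND / MSS)
Full segments = floor(32768 / 1024)
Full segments = floor(32.0) = 32

32


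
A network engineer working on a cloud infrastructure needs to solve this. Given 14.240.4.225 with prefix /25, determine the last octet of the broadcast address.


Given: IP = 14.240.4.225, prefix = /25
Host bits = 32 - 25 = 7
Network last octet = 225 AND mask = 128
Host part size = 2^7 - 1 = 127
Broadcast last octet = 128 OR 127 = 255

255


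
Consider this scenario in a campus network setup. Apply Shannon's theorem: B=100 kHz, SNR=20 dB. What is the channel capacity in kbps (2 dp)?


Given: B = 100 kHz, SNR = 20 dB
SNR linear = 10^(20/10) = 100
1 + SNR = 101
log2(101) = 6.6582114828
C = 100 * 1000 * 6.6582114828 = 665821.1483 bps
C = 665.821148 kbps -> 665.82 kbps (2 dp)

665.82


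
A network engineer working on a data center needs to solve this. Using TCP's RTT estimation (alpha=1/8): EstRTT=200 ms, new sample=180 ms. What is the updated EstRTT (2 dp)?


Given: EstRTT = 200 ms, SampleRTT = 180 ms, alpha = 1/8
New EstRTT = (1 - alpha) * EstRTT + alpha * SampleRTT
(7/8) * 200 = 175
(1/8) * 180 = 22.5
New EstRTT = 175 + 22.5 = 197.5 ms -> 197.50 ms (2 dp)

197.50


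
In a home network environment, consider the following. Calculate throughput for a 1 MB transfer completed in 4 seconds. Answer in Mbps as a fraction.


Given: file = 1 MB, time = 4 s
File in Mb = 1 * 8 = 8 Mb
Throughput = 8 / 4 Mbps
Throughput = 2 Mbps

2


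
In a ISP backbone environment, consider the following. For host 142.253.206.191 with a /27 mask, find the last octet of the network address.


Given: IP = 142.253.206.191, prefix = /27
Subnet mask = 255.255.255.224
Last octet of IP: 191
Last octet of mask: 224
Network last octet = 191 AND 224 = 160

160


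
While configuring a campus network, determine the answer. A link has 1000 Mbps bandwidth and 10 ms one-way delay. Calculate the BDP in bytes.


Given: bandwidth = 1000 Mbps, delay = 10 ms
BDP in bits = 1000 * 10^6 * 10 / 1000
BDP in bits = 10000000
BDP in bytes = 10000000 / 8 = 1250000

1250000


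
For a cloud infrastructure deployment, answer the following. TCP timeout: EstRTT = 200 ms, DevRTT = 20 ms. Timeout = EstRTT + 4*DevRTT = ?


Given: EstRTT = 200 ms, DevRTT = 20 ms
Timeout = EstRTT + 4 * DevRTT
4 * DevRTT = 4 * 20 = 80
Timeout = 200 + 80 = 280 ms

280


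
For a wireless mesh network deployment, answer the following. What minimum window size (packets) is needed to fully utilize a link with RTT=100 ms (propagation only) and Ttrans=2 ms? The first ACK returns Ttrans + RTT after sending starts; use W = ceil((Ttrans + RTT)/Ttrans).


Given: Ttrans = 2 ms, RTT = 100 ms (= 2 * Tprop, Tprop = 50 ms)
Time until first ACK returns = Ttrans + RTT = 2 + 100 = 102 ms
Need W * Ttrans >= Ttrans + RTT  ->  W >= (Ttrans + RTT) / Ttrans
(Ttrans + RTT) / Ttrans = 102 / 2 = 51
W_min = ceil(51) = 51

51


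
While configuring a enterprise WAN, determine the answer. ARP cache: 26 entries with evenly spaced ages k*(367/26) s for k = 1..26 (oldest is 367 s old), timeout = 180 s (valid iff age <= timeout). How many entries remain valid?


Ages are k * 367/26 s for k = 1..26 (spacing = 14.1154 s).
Entry k is valid iff k * 367/26 <= 180 iff k <= 26 * 180 / 367 = 12.7520
n_valid = floor(12.7520) = 12
(n_stale = 26 - 12 = 14)

12


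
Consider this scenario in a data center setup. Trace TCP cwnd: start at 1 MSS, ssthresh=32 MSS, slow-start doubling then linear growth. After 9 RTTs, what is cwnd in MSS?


RTT 0: cwnd = 1 MSS (initial)
RTT 1: cwnd = 2 MSS (slow start, doubled)
RTT 2: cwnd = 4 MSS (slow start, doubled)
RTT 3: cwnd = 8 MSS (slow start, doubled)
RTT 4: cwnd = 16 MSS (slow start, doubled)
RTT 5: cwnd = 32 MSS (slow start, doubled)
RTT 6: cwnd = 33 MSS (congestion avoidance, +1)
RTT 7: cwnd = 34 MSS (congestion avoidance, +1)
RTT 8: cwnd = 35 MSS (congestion avoidance, +1)
RTT 9: cwnd = 36 MSS (congestion avoidance, +1)

36


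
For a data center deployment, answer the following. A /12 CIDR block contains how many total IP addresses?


Given: CIDR prefix /12
Host bits = 32 - 12 = 20
Total addresses = 2^20 = 1048576

1048576


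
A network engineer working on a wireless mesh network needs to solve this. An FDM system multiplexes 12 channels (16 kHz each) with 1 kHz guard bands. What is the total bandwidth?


Given: 12 channels, 16 kHz each, guard = 1 kHz
Channel bandwidth = 12 * 16 = 192 kHz
Guard bands = 11 gaps * 1 kHz = 11 kHz
Total = 192 + 11 = 203 kHz

203


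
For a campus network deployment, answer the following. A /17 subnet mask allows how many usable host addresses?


Given: subnet mask /17
Host bits = 32 - 17 = 15
Total addresses = 2^15 = 32768
Usable hosts = 32768 - 2 (network + broadcast) = 32766

32766


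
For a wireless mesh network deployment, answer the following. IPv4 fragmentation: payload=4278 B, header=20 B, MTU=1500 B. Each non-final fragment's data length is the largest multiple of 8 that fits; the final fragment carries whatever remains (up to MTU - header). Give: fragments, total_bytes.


Max data per non-final fragment = floor((MTU - header)/8)*8 = floor((1500 - 20)/8)*8 = floor(1480/8)*8 = 1480 B
Final fragment needs no 8-byte alignment: it can carry up to MTU - header = 1480 B
Non-final fragments needed = ceil((payload - 1480) / 1480) = ceil(2798/1480) = ceil(1.8905) = 2
Number of fragments = 2 + 1 = 3
Fragment sizes (data): 2 * 1480 B + 1318 B (last, 1318 <= 1480 OK)
Total bytes sent = payload + n_frags * header = 4278 + 3*20 = 4278 + 60 = 4338 B

3, 4338


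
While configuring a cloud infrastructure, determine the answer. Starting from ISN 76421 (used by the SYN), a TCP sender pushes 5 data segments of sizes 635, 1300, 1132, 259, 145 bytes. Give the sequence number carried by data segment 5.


The SYN occupies sequence number ISN = 76421, so the first data byte is ISN + 1 = 76422.
SEQ of data segment i = (ISN + 1) + sum of payload sizes of segments 1..i-1.
Segment 1: SEQ = 76422, payload = 635 bytes
Segment 2: SEQ = 77057, payload = 1300 bytes
Segment 3: SEQ = 78357, payload = 1132 bytes
Segment 4: SEQ = 79489, payload = 259 bytes
Segment 5: SEQ = 79748, payload = 145 bytes
SEQ of segment 5 = 76422 + 635 + 1300 + 1132 + 259 = 79748

79748


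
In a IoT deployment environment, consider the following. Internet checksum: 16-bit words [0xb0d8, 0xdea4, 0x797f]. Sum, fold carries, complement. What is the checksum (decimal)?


Given words: [0xb0d8, 0xdea4, 0x797f]
Step 1: Sum all words
Raw sum = 45272 + 56996 + 31103 = 133371
Step 2: Fold carry: (2299 + 2) = 2301
One's complement = ~2301 & 0xFFFF = 63234

63234


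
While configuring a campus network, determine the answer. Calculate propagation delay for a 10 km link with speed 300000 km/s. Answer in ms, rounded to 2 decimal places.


Given: distance = 10 km, speed = 300000 km/s
Delay = distance / speed = 10 / 300000 seconds
Delay in ms = 10 * 1000 / 300000
Delay = 0.0333 ms
Rounded to 2 dp = 0.03 ms

0.03


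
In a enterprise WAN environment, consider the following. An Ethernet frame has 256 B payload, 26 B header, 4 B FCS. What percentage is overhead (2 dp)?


Given: payload = 256 B, header = 26 B, trailer = 4 B
Overhead bytes = header + trailer = 26 + 4 = 30
Total frame = payload + overhead = 256 + 30 = 286
Overhead % = 30 / 286 * 100 = 10.4895% -> 10.49% (2 dp)

10.49


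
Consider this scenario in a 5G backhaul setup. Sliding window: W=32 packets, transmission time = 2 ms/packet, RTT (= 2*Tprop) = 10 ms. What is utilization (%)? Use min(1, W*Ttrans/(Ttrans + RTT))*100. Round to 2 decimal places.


Given: W = 32, Ttrans = 2 ms, RTT = 10 ms (= 2 * Tprop, Tprop = 5 ms)
Cycle time = Ttrans + RTT = 2 + 10 = 12 ms (first packet sent until its ACK returns)
W * Ttrans = 32 * 2 = 64 ms of sending per cycle
W * Ttrans / (Ttrans + RTT) = 64 / 12 = 5.333333
U = min(1, 5.333333) = 1.000000
U% = 100.00%

100.00


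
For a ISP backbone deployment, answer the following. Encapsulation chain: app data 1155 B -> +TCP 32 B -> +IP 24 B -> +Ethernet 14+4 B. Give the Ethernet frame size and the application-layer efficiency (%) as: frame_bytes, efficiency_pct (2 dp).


TCP segment = 1155 + 32 = 1187 B
IP packet = 1187 + 24 = 1211 B
Ethernet frame = 1211 + 14 + 4 = 1229 B
Efficiency = app / frame = 1155 / 1229 = 0.939788 = 93.9788% -> 93.98% (2 dp)

1229, 93.98


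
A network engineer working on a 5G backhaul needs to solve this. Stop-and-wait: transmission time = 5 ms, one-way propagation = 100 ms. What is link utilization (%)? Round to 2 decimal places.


Given: Ttrans = 5 ms, Tprop = 100 ms
RTT = 2 * Tprop = 2 * 100 = 200 ms
U = Ttrans / (Ttrans + RTT)
U = 5 / (5 + 200)
U = 5 / 205 = 0.02439
U% = 2.44%

2.44


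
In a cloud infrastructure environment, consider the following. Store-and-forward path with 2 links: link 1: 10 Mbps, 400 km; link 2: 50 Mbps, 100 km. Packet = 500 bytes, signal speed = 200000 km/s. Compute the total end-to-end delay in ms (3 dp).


Packet = 500 bytes = 4000 bits. Store-and-forward: sum (t_trans + t_prop) per link.
Link 1: t_trans = 4000/(10*10^6) s = 0.4000 ms; t_prop = 400/200000 s = 2.0000 ms; subtotal = 2.4000 ms
Link 2: t_trans = 4000/(50*10^6) s = 0.0800 ms; t_prop = 100/200000 s = 0.5000 ms; subtotal = 0.5800 ms
End-to-end = 2.4000 + 0.5800 = 2.9800 ms -> 2.980 ms (3 dp)

2.980


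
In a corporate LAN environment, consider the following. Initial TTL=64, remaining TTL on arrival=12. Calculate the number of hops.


Given: initial TTL = 64, received TTL = 12
Hops = initial TTL - received TTL
Hops = 64 - 12 = 52

52


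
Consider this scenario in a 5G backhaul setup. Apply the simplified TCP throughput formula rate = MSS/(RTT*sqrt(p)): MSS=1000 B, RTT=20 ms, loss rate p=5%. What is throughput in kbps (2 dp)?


Given: MSS = 1000 bytes, RTT = 20 ms, loss = 5%
RTT in seconds = 20 / 1000 = 0.02
Loss rate = 5% = 0.05
sqrt(loss) = sqrt(0.05) = 0.223606797750
Throughput (bytes/s) = 1000 / (0.02 * 0.223606797750) = 223606.7977
Throughput (kbps) = 223606.7977 * 8 / 1000 = 1788.854382 -> 1788.85 kbps (2 dp)

1788.85


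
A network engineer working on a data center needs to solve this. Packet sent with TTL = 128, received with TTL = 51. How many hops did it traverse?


Given: initial TTL = 128, received TTL = 51
Hops = initial TTL - received TTL
Hops = 128 - 51 = 77

77


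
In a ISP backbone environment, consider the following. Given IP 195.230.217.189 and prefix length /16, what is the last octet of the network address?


Given: IP = 195.230.217.189, prefix = /16
Subnet mask = 255.255.0.0
Last octet of IP: 189
Last octet of mask: 0
Network last octet = 189 AND 0 = 0

0


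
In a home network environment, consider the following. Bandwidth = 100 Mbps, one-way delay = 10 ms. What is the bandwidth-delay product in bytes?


Given: bandwidth = 100 Mbps, delay = 10 ms
BDP in bits = 100 * 10^6 * 10 / 1000
BDP in bits = 1000000
BDP in bytes = 1000000 / 8 = 125000

125000


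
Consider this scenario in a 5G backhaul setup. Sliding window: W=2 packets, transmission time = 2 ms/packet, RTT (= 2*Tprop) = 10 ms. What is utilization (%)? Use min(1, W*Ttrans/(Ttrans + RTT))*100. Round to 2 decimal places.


Given: W = 2, Ttrans = 2 ms, RTT = 10 ms (= 2 * Tprop, Tprop = 5 ms)
Cycle time = Ttrans + RTT = 2 + 10 = 12 ms (first packet sent until its ACK returns)
W * Ttrans = 2 * 2 = 4 ms of sending per cycle
W * Ttrans / (Ttrans + RTT) = 4 / 12 = 0.333333
U = min(1, 0.333333) = 0.333333
U% = 33.33%

33.33


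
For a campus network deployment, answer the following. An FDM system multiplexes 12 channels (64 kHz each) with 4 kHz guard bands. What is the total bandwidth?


Given: 12 channels, 64 kHz each, guard = 4 kHz
Channel bandwidth = 12 * 64 = 768 kHz
Guard bands = 11 gaps * 4 kHz = 44 kHz
Total = 768 + 44 = 812 kHz

812


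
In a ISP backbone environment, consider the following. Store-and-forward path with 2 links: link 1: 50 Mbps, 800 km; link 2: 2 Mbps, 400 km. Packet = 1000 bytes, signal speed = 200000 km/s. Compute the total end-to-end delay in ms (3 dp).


Packet = 1000 bytes = 8000 bits. Store-and-forward: sum (t_trans + t_prop) per link.
Link 1: t_trans = 8000/(50*10^6) s = 0.1600 ms; t_prop = 800/200000 s = 4.0000 ms; subtotal = 4.1600 ms
Link 2: t_trans = 8000/(2*10^6) s = 4.0000 ms; t_prop = 400/200000 s = 2.0000 ms; subtotal = 6.0000 ms
End-to-end = 4.1600 + 6.0000 = 10.1600 ms -> 10.160 ms (3 dp)

10.160


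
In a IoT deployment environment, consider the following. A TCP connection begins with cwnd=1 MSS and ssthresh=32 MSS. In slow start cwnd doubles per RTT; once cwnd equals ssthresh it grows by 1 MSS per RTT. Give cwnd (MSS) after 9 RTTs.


RTT 0: cwnd = 1 MSS (initial)
RTT 1: cwnd = 2 MSS (slow start, doubled)
RTT 2: cwnd = 4 MSS (slow start, doubled)
RTT 3: cwnd = 8 MSS (slow start, doubled)
RTT 4: cwnd = 16 MSS (slow start, doubled)
RTT 5: cwnd = 32 MSS (slow start, doubled)
RTT 6: cwnd = 33 MSS (congestion avoidance, +1)
RTT 7: cwnd = 34 MSS (congestion avoidance, +1)
RTT 8: cwnd = 35 MSS (congestion avoidance, +1)
RTT 9: cwnd = 36 MSS (congestion avoidance, +1)

36


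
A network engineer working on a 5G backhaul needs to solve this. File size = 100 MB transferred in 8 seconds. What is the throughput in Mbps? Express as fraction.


Given: file = 100 MB, time = 8 s
File in Mb = 100 * 8 = 800 Mb
Throughput = 800 / 8 Mbps
Throughput = 100 Mbps

100


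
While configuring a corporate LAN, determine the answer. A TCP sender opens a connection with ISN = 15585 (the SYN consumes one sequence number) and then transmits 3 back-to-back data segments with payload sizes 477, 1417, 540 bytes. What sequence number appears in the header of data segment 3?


The SYN occupies sequence number ISN = 15585, so the first data byte is ISN + 1 = 15586.
SEQ of data segment i = (ISN + 1) + sum of payload sizes of segments 1..i-1.
Segment 1: SEQ = 15586, payload = 477 bytes
Segment 2: SEQ = 16063, payload = 1417 bytes
Segment 3: SEQ = 17480, payload = 540 bytes
SEQ of segment 3 = 15586 + 477 + 1417 = 17480

17480


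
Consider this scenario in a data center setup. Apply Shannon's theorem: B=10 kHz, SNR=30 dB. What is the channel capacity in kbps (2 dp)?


Given: B = 10 kHz, SNR = 30 dB
SNR linear = 10^(30/10) = 1000
1 + SNR = 1001
log2(1001) = 9.9672262588
C = 10 * 1000 * 9.9672262588 = 99672.2626 bps
C = 99.672263 kbps -> 99.67 kbps (2 dp)

99.67


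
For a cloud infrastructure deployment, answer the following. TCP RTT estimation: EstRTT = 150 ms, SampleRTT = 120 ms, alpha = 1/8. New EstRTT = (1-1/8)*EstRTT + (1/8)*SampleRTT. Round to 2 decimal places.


Given: EstRTT = 150 ms, SampleRTT = 120 ms, alpha = 1/8
New EstRTT = (1 - alpha) * EstRTT + alpha * SampleRTT
(7/8) * 150 = 131.25
(1/8) * 120 = 15
New EstRTT = 131.25 + 15 = 146.25 ms -> 146.25 ms (2 dp)

146.25


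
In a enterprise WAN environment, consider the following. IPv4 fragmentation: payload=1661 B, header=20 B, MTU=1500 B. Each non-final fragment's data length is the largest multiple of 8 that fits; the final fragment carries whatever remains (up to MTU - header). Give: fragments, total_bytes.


Max data per non-final fragment = floor((MTU - header)/8)*8 = floor((1500 - 20)/8)*8 = floor(1480/8)*8 = 1480 B
Final fragment needs no 8-byte alignment: it can carry up to MTU - header = 1480 B
Non-final fragments needed = ceil((payload - 1480) / 1480) = ceil(181/1480) = ceil(0.1223) = 1
Number of fragments = 1 + 1 = 2
Fragment sizes (data): 1 * 1480 B + 181 B (last, 181 <= 1480 OK)
Total bytes sent = payload + n_frags * header = 1661 + 2*20 = 1661 + 40 = 1701 B

2, 1701


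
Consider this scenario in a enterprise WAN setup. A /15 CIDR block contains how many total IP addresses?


Given: CIDR prefix /15
Host bits = 32 - 15 = 17
Total addresses = 2^17 = 131072

131072


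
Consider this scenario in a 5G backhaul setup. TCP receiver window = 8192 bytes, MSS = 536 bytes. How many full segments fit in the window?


Given: RWND = 8192 bytes, MSS = 536 bytes
Full segments = floor(RWND / MSS)
Full segments = floor(8192 / 536)
Full segments = floor(15.2836) = 15

15


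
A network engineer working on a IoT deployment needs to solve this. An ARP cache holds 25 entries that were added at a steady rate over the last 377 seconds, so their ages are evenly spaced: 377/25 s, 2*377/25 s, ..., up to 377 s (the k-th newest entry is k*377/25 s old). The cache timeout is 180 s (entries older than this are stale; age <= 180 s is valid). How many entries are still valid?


Ages are k * 377/25 s for k = 1..25 (spacing = 15.0800 s).
Entry k is valid iff k * 377/25 <= 180 iff k <= 25 * 180 / 377 = 11.9363
n_valid = floor(11.9363) = 11
(n_stale = 25 - 11 = 14)

11


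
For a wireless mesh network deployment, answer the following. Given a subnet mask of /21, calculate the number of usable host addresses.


Given: subnet mask /21
Host bits = 32 - 21 = 11
Total addresses = 2^11 = 2048
Usable hosts = 2048 - 2 (network + broadcast) = 2046

2046


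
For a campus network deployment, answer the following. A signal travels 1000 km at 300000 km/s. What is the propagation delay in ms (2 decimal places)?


Given: distance = 1000 km, speed = 300000 km/s
Delay = distance / speed = 1000 / 300000 seconds
Delay in ms = 1000 * 1000 / 300000
Delay = 3.3333 ms
Rounded to 2 dp = 3.33 ms

3.33


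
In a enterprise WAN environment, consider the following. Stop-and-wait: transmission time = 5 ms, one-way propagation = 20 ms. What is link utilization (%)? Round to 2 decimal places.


Given: Ttrans = 5 ms, Tprop = 20 ms
RTT = 2 * Tprop = 2 * 20 = 40 ms
U = Ttrans / (Ttrans + RTT)
U = 5 / (5 + 40)
U = 5 / 45 = 0.111111
U% = 11.11%

11.11


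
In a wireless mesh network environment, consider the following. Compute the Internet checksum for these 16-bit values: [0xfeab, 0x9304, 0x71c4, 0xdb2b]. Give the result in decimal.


Given words: [0xfeab, 0x9304, 0x71c4, 0xdb2b]
Step 1: Sum all words
Raw sum = 65195 + 37636 + 29124 + 56107 = 188062
Step 2: Fold carry: (56990 + 2) = 56992
One's complement = ~56992 & 0xFFFF = 8543

8543


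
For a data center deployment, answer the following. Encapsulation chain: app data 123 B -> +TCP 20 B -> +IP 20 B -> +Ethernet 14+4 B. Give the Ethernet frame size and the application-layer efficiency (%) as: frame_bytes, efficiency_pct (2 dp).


TCP segment = 123 + 20 = 143 B
IP packet = 143 + 20 = 163 B
Ethernet frame = 163 + 14 + 4 = 181 B
Efficiency = app / frame = 123 / 181 = 0.679558 = 67.9558% -> 67.96% (2 dp)

181, 67.96


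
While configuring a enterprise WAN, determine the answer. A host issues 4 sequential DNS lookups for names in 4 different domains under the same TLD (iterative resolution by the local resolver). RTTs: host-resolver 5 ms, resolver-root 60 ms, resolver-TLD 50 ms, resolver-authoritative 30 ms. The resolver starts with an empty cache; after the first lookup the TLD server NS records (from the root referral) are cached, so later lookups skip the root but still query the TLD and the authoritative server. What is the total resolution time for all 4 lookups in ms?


Lookup 1 (cold cache): local + root + TLD + auth = 5 + 60 + 50 + 30 = 145 ms
Lookups 2..4 (TLD NS cached -> skip root; new domain -> still ask TLD and auth): local + TLD + auth = 5 + 50 + 30 = 85 ms each
Remaining 3 lookups: 3 * 85 = 255 ms
Total = 145 + 255 = 400 ms

400


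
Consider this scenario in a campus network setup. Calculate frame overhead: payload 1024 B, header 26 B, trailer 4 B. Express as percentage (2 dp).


Given: payload = 1024 B, header = 26 B, trailer = 4 B
Overhead bytes = header + trailer = 26 + 4 = 30
Total frame = payload + overhead = 1024 + 30 = 1054
Overhead % = 30 / 1054 * 100 = 2.8463% -> 2.85% (2 dp)

2.85


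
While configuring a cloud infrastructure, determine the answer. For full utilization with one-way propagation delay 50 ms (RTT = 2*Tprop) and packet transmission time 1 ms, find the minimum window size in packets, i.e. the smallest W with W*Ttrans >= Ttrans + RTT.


Given: Ttrans = 1 ms, RTT = 100 ms (= 2 * Tprop, Tprop = 50 ms)
Time until first ACK returns = Ttrans + RTT = 1 + 100 = 101 ms
Need W * Ttrans >= Ttrans + RTT  ->  W >= (Ttrans + RTT) / Ttrans
(Ttrans + RTT) / Ttrans = 101 / 1 = 101
W_min = ceil(101) = 101

101


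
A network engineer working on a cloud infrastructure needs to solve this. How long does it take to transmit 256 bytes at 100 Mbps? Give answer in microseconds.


Given: packet = 256 bytes, bandwidth = 100 Mbps
Packet in bits = 256 * 8 = 2048 bits
Bandwidth = 100 * 10^6 = 100000000 bps
Time = 2048 / 100000000 seconds
Time in us = 2048 * 10^6 / 100000000 = 20.48

20.48


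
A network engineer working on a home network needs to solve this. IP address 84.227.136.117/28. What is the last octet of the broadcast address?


Given: IP = 84.227.136.117, prefix = /28
Host bits = 32 - 28 = 4
Network last octet = 117 AND mask = 112
Host part size = 2^4 - 1 = 15
Broadcast last octet = 112 OR 15 = 127

127


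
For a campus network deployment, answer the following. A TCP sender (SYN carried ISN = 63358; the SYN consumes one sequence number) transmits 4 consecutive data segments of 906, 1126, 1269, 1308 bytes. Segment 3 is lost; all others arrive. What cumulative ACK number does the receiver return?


SYN uses sequence number 63358; first data byte = ISN + 1 = 63359.
Segment 1: SEQ = 63359, len = 906 B, covers [63359, 64264]
Segment 2: SEQ = 64265, len = 1126 B, covers [64265, 65390]
Segment 3: SEQ = 65391, len = 1269 B, covers [65391, 66659] [LOST]
Segment 4: SEQ = 66660, len = 1308 B, covers [66660, 67967]
In-order data received: bytes [63359, 65390] (segments 1..2).
Segment 3 missing -> gap begins at byte 65391; later segments buffered out of order.
Cumulative ACK = next expected in-order byte = 63359 + 906 + 1126 = 65391

65391


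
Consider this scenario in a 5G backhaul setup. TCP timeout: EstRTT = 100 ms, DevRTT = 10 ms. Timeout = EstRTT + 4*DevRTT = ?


Given: EstRTT = 100 ms, DevRTT = 10 ms
Timeout = EstRTT + 4 * DevRTT
4 * DevRTT = 4 * 10 = 40
Timeout = 100 + 40 = 140 ms

140


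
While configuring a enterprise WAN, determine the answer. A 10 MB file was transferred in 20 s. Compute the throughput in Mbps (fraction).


Given: file = 10 MB, time = 20 s
File in Mb = 10 * 8 = 80 Mb
Throughput = 80 / 20 Mbps
Throughput = 4 Mbps

4


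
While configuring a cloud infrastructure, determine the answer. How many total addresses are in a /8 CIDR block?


Given: CIDR prefix /8
Host bits = 32 - 8 = 24
Total addresses = 2^24 = 16777216

16777216


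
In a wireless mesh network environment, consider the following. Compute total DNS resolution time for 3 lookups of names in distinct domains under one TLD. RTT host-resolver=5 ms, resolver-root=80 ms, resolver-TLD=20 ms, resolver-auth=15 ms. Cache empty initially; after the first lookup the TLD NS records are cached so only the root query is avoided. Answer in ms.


Lookup 1 (cold cache): local + root + TLD + auth = 5 + 80 + 20 + 15 = 120 ms
Lookups 2..3 (TLD NS cached -> skip root; new domain -> still ask TLD and auth): local + TLD + auth = 5 + 20 + 15 = 40 ms each
Remaining 2 lookups: 2 * 40 = 80 ms
Total = 120 + 80 = 200 ms

200


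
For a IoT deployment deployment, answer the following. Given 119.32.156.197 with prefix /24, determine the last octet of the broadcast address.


Given: IP = 119.32.156.197, prefix = /24
Host bits = 32 - 24 = 8
Network last octet = 197 AND mask = 0
Host part size = 2^8 - 1 = 255
Broadcast last octet = 0 OR 255 = 255

255


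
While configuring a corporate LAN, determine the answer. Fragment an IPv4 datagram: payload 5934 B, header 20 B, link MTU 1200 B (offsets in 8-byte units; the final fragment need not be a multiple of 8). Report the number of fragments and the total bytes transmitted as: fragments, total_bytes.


Max data per non-final fragment = floor((MTU - header)/8)*8 = floor((1200 - 20)/8)*8 = floor(1180/8)*8 = 1176 B
Final fragment needs no 8-byte alignment: it can carry up to MTU - header = 1180 B
Non-final fragments needed = ceil((payload - 1180) / 1176) = ceil(4754/1176) = ceil(4.0425) = 5
Number of fragments = 5 + 1 = 6
Fragment sizes (data): 5 * 1176 B + 54 B (last, 54 <= 1180 OK)
Total bytes sent = payload + n_frags * header = 5934 + 6*20 = 5934 + 120 = 6054 B

6, 6054


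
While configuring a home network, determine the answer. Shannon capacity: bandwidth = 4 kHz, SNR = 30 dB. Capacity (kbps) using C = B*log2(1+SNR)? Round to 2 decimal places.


Given: B = 4 kHz, SNR = 30 dB
SNR linear = 10^(30/10) = 1000
1 + SNR = 1001
log2(1001) = 9.9672262588
C = 4 * 1000 * 9.9672262588 = 39868.9050 bps
C = 39.868905 kbps -> 39.87 kbps (2 dp)

39.87


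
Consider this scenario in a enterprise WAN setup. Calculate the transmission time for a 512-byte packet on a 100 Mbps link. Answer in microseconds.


Given: packet = 512 bytes, bandwidth = 100 Mbps
Packet in bits = 512 * 8 = 4096 bits
Bandwidth = 100 * 10^6 = 100000000 bps
Time = 4096 / 100000000 seconds
Time in us = 4096 * 10^6 / 100000000 = 40.96

40.96


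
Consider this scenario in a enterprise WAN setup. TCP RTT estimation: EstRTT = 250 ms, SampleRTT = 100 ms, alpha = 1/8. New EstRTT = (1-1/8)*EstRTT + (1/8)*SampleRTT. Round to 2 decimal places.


Given: EstRTT = 250 ms, SampleRTT = 100 ms, alpha = 1/8
New EstRTT = (1 - alpha) * EstRTT + alpha * SampleRTT
(7/8) * 250 = 218.75
(1/8) * 100 = 12.5
New EstRTT = 218.75 + 12.5 = 231.25 ms -> 231.25 ms (2 dp)

231.25


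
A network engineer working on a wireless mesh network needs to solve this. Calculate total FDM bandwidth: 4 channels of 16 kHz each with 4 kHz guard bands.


Given: 4 channels, 16 kHz each, guard = 4 kHz
Channel bandwidth = 4 * 16 = 64 kHz
Guard bands = 3 gaps * 4 kHz = 12 kHz
Total = 64 + 12 = 76 kHz

76


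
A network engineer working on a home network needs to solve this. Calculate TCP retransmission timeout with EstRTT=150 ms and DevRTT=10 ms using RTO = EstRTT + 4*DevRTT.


Given: EstRTT = 150 ms, DevRTT = 10 ms
Timeout = EstRTT + 4 * DevRTT
4 * DevRTT = 4 * 10 = 40
Timeout = 150 + 40 = 190 ms

190


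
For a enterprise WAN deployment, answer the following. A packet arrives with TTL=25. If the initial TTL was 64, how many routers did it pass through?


Given: initial TTL = 64, received TTL = 25
Hops = initial TTL - received TTL
Hops = 64 - 25 = 39

39


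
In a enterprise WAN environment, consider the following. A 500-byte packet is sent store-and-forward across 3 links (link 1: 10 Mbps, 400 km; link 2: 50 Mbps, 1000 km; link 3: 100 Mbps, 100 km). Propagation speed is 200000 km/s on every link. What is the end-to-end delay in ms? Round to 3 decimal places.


Packet = 500 bytes = 4000 bits. Store-and-forward: sum (t_trans + t_prop) per link.
Link 1: t_trans = 4000/(10*10^6) s = 0.4000 ms; t_prop = 400/200000 s = 2.0000 ms; subtotal = 2.4000 ms
Link 2: t_trans = 4000/(50*10^6) s = 0.0800 ms; t_prop = 1000/200000 s = 5.0000 ms; subtotal = 5.0800 ms
Link 3: t_trans = 4000/(100*10^6) s = 0.0400 ms; t_prop = 100/200000 s = 0.5000 ms; subtotal = 0.5400 ms
End-to-end = 2.4000 + 5.0800 + 0.5400 = 8.0200 ms -> 8.020 ms (3 dp)

8.020


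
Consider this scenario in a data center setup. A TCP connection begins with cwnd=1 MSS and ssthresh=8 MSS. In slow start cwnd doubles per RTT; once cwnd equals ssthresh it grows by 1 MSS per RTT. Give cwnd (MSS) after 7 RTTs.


RTT 0: cwnd = 1 MSS (initial)
RTT 1: cwnd = 2 MSS (slow start, doubled)
RTT 2: cwnd = 4 MSS (slow start, doubled)
RTT 3: cwnd = 8 MSS (slow start, doubled)
RTT 4: cwnd = 9 MSS (congestion avoidance, +1)
RTT 5: cwnd = 10 MSS (congestion avoidance, +1)
RTT 6: cwnd = 11 MSS (congestion avoidance, +1)
RTT 7: cwnd = 12 MSS (congestion avoidance, +1)

12


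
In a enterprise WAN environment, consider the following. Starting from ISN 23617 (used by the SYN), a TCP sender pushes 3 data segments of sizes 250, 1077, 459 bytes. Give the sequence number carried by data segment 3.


The SYN occupies sequence number ISN = 23617, so the first data byte is ISN + 1 = 23618.
SEQ of data segment i = (ISN + 1) + sum of payload sizes of segments 1..i-1.
Segment 1: SEQ = 23618, payload = 250 bytes
Segment 2: SEQ = 23868, payload = 1077 bytes
Segment 3: SEQ = 24945, payload = 459 bytes
SEQ of segment 3 = 23618 + 250 + 1077 = 24945

24945


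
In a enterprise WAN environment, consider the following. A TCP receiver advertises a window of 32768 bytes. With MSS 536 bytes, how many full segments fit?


Given: RWND = 32768 bytes, MSS = 536 bytes
Full segments = floor(RWND / MSS)
Full segments = floor(32768 / 536)
Full segments = floor(61.1343) = 61

61


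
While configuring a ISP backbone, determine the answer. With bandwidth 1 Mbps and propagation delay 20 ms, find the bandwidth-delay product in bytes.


Given: bandwidth = 1 Mbps, delay = 20 ms
BDP in bits = 1 * 10^6 * 20 / 1000
BDP in bits = 20000
BDP in bytes = 20000 / 8 = 2500

2500


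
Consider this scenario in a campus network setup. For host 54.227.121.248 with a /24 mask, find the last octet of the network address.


Given: IP = 54.227.121.248, prefix = /24
Subnet mask = 255.255.255.0
Last octet of IP: 248
Last octet of mask: 0
Network last octet = 248 AND 0 = 0

0


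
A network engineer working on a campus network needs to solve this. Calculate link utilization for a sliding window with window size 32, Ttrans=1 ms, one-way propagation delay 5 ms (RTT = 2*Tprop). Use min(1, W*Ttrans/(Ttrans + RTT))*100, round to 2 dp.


Given: W = 32, Ttrans = 1 ms, RTT = 10 ms (= 2 * Tprop, Tprop = 5 ms)
Cycle time = Ttrans + RTT = 1 + 10 = 11 ms (first packet sent until its ACK returns)
W * Ttrans = 32 * 1 = 32 ms of sending per cycle
W * Ttrans / (Ttrans + RTT) = 32 / 11 = 2.909091
U = min(1, 2.909091) = 1.000000
U% = 100.00%

100.00


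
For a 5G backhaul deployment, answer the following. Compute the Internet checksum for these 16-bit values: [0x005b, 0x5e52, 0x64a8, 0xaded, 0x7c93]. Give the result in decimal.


Given words: [0x005b, 0x5e52, 0x64a8, 0xaded, 0x7c93]
Step 1: Sum all words
Raw sum = 91 + 24146 + 25768 + 44525 + 31891 = 126421
Step 2: Fold carry: (60885 + 1) = 60886
One's complement = ~60886 & 0xFFFF = 4649

4649


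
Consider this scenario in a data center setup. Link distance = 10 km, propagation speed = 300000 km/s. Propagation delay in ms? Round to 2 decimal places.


Given: distance = 10 km, speed = 300000 km/s
Delay = distance / speed = 10 / 300000 seconds
Delay in ms = 10 * 1000 / 300000
Delay = 0.0333 ms
Rounded to 2 dp = 0.03 ms

0.03


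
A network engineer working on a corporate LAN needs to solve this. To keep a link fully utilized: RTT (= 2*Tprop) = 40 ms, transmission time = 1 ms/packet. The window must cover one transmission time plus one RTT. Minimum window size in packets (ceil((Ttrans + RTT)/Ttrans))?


Given: Ttrans = 1 ms, RTT = 40 ms (= 2 * Tprop, Tprop = 20 ms)
Time until first ACK returns = Ttrans + RTT = 1 + 40 = 41 ms
Need W * Ttrans >= Ttrans + RTT  ->  W >= (Ttrans + RTT) / Ttrans
(Ttrans + RTT) / Ttrans = 41 / 1 = 41
W_min = ceil(41) = 41

41


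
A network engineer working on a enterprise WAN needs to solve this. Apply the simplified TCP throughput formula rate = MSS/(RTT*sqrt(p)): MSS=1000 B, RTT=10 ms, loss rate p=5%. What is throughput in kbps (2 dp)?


Given: MSS = 1000 bytes, RTT = 10 ms, loss = 5%
RTT in seconds = 10 / 1000 = 0.01
Loss rate = 5% = 0.05
sqrt(loss) = sqrt(0.05) = 0.223606797750
Throughput (bytes/s) = 1000 / (0.01 * 0.223606797750) = 447213.5955
Throughput (kbps) = 447213.5955 * 8 / 1000 = 3577.708764 -> 3577.71 kbps (2 dp)

3577.71


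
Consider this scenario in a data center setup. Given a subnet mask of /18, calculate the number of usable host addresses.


Given: subnet mask /18
Host bits = 32 - 18 = 14
Total addresses = 2^14 = 16384
Usable hosts = 16384 - 2 (network + broadcast) = 16382

16382


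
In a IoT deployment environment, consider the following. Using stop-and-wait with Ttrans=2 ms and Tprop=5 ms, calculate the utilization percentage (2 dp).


Given: Ttrans = 2 ms, Tprop = 5 ms
RTT = 2 * Tprop = 2 * 5 = 10 ms
U = Ttrans / (Ttrans + RTT)
U = 2 / (2 + 10)
U = 2 / 12 = 0.166667
U% = 16.67%

16.67
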